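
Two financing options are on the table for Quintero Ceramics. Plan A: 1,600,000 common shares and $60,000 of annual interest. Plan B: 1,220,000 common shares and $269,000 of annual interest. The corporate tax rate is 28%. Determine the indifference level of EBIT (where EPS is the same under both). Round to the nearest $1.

At indifference, (EBIT − 60,000)(1 − t)/1,600,000 = (EBIT − 269,000)(1 − t)/1,220,000.
Cancelling (1 − t) and cross-multiplying: 1,220,000·(EBIT − 60,000) = 1,600,000·(EBIT − 269,000).
EBIT × (1,600,000 − 1,220,000) = 269,000 × 1,600,000 − 60,000 × 1,220,000 = 357,200,000,000, so EBIT = 357,200,000,000 ÷ 380,000 = 940,000.00.

$940,000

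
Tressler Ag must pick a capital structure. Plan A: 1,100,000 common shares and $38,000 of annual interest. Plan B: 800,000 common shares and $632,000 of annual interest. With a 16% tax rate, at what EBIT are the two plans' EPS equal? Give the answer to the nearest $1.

$2,216,000

At indifference, (EBIT − 38,000)(1 − t)/1,100,000 = (EBIT − 632,000)(1 − t)/800,000.
The (1 − t) factor cancels: (EBIT − 38,000) × 800,000 = (EBIT − 632,000) × 1,100,000.
EBIT × (1,100,000 − 800,000) = 632,000 × 1,100,000 − 38,000 × 800,000 = 664,800,000,000, so EBIT = 664,800,000,000 ÷ 300,000 = 2,216,000.00.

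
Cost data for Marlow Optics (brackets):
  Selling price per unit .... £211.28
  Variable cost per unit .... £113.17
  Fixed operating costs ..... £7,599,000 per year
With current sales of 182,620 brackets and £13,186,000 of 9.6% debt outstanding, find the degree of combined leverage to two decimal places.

1.98

At 182,620 units, contribution = 182,620 × £98.11 = £17,916,848.20.
EBIT = £17,916,848.20 − £7,599,000 = £10,317,848.20. Interest = £1,265,856.00.
DOL = £17,916,848.20 ÷ £10,317,848.20 = 1.7365; DFL = £10,317,848.20 ÷ £9,051,992.20 = 1.1398.
DCL = DOL × DFL = 1.7365 × 1.1398 = 1.9793.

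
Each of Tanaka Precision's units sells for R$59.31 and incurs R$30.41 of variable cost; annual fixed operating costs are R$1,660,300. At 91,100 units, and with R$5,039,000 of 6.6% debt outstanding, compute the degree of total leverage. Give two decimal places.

4.11

Total contribution margin = 91,100 × R$28.90 = R$2,632,790.00.
EBIT = R$2,632,790.00 − R$1,660,300 = R$972,490.00. Interest = R$332,574.00, so EBIT − I = R$639,916.00.
DCL = contribution ÷ (EBIT − I) = R$2,632,790.00 ÷ R$639,916.00 = 4.1143.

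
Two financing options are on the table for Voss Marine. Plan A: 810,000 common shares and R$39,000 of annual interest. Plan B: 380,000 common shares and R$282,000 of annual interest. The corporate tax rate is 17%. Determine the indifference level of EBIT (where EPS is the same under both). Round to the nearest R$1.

Set EPS_A = EPS_B: (EBIT − R$39,000)(1 − 0.17) ÷ 810,000 = (EBIT − R$282,000)(1 − 0.17) ÷ 380,000.
The (1 − t) factor cancels: (EBIT − 39,000) × 380,000 = (EBIT − 282,000) × 810,000.
Solving, EBIT = (282,000·810,000 − 39,000·380,000) / (810,000 − 380,000) = 213,600,000,000 / 430,000 = 496,744.19.

R$496,744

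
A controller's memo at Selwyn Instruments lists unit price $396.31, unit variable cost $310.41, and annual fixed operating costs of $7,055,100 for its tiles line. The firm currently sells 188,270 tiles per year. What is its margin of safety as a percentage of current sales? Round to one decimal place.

Contribution margin per unit = $396.31 − $310.41 = $85.90. Break-even units = $7,055,100 ÷ $85.90 = 82,131.55; break-even revenue = 82,131.55 × $396.31 = $32,549,553.91.
Current sales = 188,270 × $396.31 = $74,613,283.70.
Margin of safety = ($74,613,283.70 − $32,549,553.91) ÷ $74,613,283.70 = 56.4%.

56.4%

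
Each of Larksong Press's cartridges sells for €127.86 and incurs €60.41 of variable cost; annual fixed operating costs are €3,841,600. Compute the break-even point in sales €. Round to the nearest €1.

€7,282,238

CM per unit = €127.86 − €60.41 = €67.45; CM ratio = €67.45 / €127.86 = 0.5275.
Break-even sales = FC ÷ CM ratio = €3,841,600 × €127.86 / €67.45 = €7,282,238.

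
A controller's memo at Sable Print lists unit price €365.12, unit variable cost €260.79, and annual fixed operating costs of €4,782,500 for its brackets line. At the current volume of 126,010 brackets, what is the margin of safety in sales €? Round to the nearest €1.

Contribution margin per unit = €365.12 − €260.79 = €104.33. Break-even units = €4,782,500 ÷ €104.33 = 45,840.12; break-even revenue = 45,840.12 × €365.12 = €16,737,145.60.
Current sales = 126,010 × €365.12 = €46,008,771.20.
Margin of safety = €46,008,771.20 − €16,737,145.60 = €29,271,626.

€29,271,626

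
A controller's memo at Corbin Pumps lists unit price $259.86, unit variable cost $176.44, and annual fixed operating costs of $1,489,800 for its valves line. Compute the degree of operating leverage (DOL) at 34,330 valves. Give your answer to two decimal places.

2.08

At 34,330 units, contribution = 34,330 × $83.42 = $2,863,808.60.
Subtracting fixed costs: EBIT = $2,863,808.60 − $1,489,800 = $1,374,008.60.
So DOL = total CM / EBIT = $2,863,808.60 / $1,374,008.60 = 2.0843.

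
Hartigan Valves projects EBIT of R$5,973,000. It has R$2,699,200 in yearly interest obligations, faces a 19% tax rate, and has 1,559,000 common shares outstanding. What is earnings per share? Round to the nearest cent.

R$1.70

Pre-tax income = R$5,973,000 − R$2,699,200.00 = R$3,273,800.00.
Net income = R$3,273,800.00 × (1 − 0.19) = R$2,651,778.00.
Per share: R$2,651,778.00 / 1,559,000 shares = R$1.70.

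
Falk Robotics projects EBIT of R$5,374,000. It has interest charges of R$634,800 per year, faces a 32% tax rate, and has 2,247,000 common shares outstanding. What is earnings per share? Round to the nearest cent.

R$1.43

Interest = R$634,800.00, so EBT = R$5,374,000 − R$634,800.00 = R$4,739,200.00.
After tax at 32%: net income = R$4,739,200.00 × 0.68 = R$3,222,656.00.
EPS = R$3,222,656.00 ÷ 2,247,000 = R$1.43.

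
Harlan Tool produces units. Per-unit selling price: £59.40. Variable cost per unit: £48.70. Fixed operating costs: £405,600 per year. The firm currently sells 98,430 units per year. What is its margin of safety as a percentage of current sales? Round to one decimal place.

Contribution margin per unit = £59.40 − £48.70 = £10.70. Break-even units = £405,600 ÷ £10.70 = 37,906.54; break-even revenue = 37,906.54 × £59.40 = £2,251,648.60.
Actual sales revenue = 98,430 × £59.40 = £5,846,742.00.
Margin of safety = (£5,846,742.00 − £2,251,648.60) ÷ £5,846,742.00 = 61.5%.

61.5%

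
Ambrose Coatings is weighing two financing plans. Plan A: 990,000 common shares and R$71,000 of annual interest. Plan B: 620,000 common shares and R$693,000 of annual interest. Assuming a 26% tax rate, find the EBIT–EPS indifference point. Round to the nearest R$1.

R$1,735,270

At indifference, (EBIT − 71,000)(1 − t)/990,000 = (EBIT − 693,000)(1 − t)/620,000.
Cancelling (1 − t) and cross-multiplying: 620,000·(EBIT − 71,000) = 990,000·(EBIT − 693,000).
EBIT × (990,000 − 620,000) = 693,000 × 990,000 − 71,000 × 620,000 = 642,050,000,000, so EBIT = 642,050,000,000 ÷ 370,000 = 1,735,270.27.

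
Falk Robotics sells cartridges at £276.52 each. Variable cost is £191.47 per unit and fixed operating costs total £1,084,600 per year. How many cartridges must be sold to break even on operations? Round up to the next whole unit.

Contribution margin per unit = £276.52 − £191.47 = £85.05.
Units to break even: £1,084,600 ÷ £85.05 = 12,752.50, rounded up to 12,753.

12,753 cartridges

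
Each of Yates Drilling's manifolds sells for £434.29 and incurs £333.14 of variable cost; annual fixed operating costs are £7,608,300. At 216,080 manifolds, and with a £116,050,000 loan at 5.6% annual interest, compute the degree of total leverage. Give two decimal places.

Total contribution margin = 216,080 × £101.15 = £21,856,492.00.
EBIT = £21,856,492.00 − £7,608,300 = £14,248,192.00. Interest = £6,498,800.00, so EBIT − I = £7,749,392.00.
DCL = contribution ÷ (EBIT − I) = £21,856,492.00 ÷ £7,749,392.00 = 2.8204.

2.82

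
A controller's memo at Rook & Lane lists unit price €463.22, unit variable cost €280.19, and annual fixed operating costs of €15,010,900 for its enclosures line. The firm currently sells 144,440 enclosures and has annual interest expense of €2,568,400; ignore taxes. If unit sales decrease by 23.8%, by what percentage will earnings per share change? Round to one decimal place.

At 144,440 units, contribution = 144,440 × €183.03 = €26,436,853.20.
Operating income = contribution − fixed costs = €26,436,853.20 − €15,010,900 = €11,425,953.20.
After interest of €2,568,400.00, pre-tax earnings = €8,857,553.20.
Degree of combined leverage = contribution ÷ (EBIT − I) = €26,436,853.20 ÷ €8,857,553.20 = 2.9847.
%ΔEPS = DCL × %ΔSales = 2.9847 × -23.8% = -71.0%.

-71.0%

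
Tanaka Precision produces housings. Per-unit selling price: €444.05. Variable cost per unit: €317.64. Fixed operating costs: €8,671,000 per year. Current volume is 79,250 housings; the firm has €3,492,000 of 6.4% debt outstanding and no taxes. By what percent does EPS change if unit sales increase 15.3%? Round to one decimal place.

At 79,250 units, contribution = 79,250 × €126.41 = €10,017,992.50.
Operating income = contribution − fixed costs = €10,017,992.50 − €8,671,000 = €1,346,992.50.
Interest = €223,488.00, so EBIT − I = €1,123,504.50.
DCL = total CM / (EBIT − I) = €10,017,992.50 / €1,123,504.50 = 8.9167.
%ΔEPS = DCL × %ΔSales = 8.9167 × +15.3% = +136.4%.

+136.4%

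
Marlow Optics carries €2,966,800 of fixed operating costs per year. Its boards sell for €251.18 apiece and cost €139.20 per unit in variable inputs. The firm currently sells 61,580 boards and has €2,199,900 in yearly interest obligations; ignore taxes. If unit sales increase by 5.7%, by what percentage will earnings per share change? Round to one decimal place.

+22.7%

At 61,580 units, contribution = 61,580 × €111.98 = €6,895,728.40.
EBIT = €6,895,728.40 − €2,966,800 = €3,928,928.40.
Interest = €2,199,900.00, so EBIT − I = €1,729,028.40.
DCL = total CM / (EBIT − I) = €6,895,728.40 / €1,729,028.40 = 3.9882.
%ΔEPS = DCL × %ΔSales = 3.9882 × +5.7% = +22.7%.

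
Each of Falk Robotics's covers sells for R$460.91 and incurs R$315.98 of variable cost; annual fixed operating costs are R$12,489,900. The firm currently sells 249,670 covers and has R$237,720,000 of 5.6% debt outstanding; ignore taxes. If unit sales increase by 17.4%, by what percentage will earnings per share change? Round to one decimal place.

Total contribution margin = 249,670 × R$144.93 = R$36,184,673.10.
Subtracting fixed costs: EBIT = R$36,184,673.10 − R$12,489,900 = R$23,694,773.10.
Interest = R$13,312,320.00, so EBIT − I = R$10,382,453.10.
DCL = total CM / (EBIT − I) = R$36,184,673.10 / R$10,382,453.10 = 3.4852.
%ΔEPS = DCL × %ΔSales = 3.4852 × +17.4% = +60.6%.

+60.6%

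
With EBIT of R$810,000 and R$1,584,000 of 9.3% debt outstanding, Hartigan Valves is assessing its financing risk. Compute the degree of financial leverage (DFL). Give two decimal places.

Interest = R$147,312.00.
Degree of financial leverage = EBIT / (EBIT − interest) = R$810,000 / R$662,688.00 = 1.2223.

1.22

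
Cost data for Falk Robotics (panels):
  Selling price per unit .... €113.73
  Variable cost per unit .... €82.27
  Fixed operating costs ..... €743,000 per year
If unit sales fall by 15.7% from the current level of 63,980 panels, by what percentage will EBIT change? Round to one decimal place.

-24.9%

Total contribution margin = 63,980 × €31.46 = €2,012,810.80.
Subtracting fixed costs: EBIT = €2,012,810.80 − €743,000 = €1,269,810.80.
So DOL = total CM / EBIT = €2,012,810.80 / €1,269,810.80 = 1.5851.
Operating income changes by 1.5851 × -15.7% = -24.9%.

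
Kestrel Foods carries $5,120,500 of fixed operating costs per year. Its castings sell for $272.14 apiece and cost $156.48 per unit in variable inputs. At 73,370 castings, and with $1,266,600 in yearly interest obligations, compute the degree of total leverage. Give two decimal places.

Total contribution margin = 73,370 × $115.66 = $8,485,974.20.
Subtracting fixed costs: EBIT = $8,485,974.20 − $5,120,500 = $3,365,474.20. Interest = $1,266,600.00, so EBIT − I = $2,098,874.20.
DCL = contribution ÷ (EBIT − I) = $8,485,974.20 ÷ $2,098,874.20 = 4.0431.

4.04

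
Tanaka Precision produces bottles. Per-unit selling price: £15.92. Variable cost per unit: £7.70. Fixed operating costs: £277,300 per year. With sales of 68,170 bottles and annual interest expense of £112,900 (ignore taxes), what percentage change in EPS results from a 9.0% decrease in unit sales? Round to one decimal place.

At 68,170 units, contribution = 68,170 × £8.22 = £560,357.40.
Operating income = contribution − fixed costs = £560,357.40 − £277,300 = £283,057.40.
After interest of £112,900.00, pre-tax earnings = £170,157.40.
DCL = total CM / (EBIT − I) = £560,357.40 / £170,157.40 = 3.2932.
%ΔEPS = DCL × %ΔSales = 3.2932 × -9.0% = -29.6%.

-29.6%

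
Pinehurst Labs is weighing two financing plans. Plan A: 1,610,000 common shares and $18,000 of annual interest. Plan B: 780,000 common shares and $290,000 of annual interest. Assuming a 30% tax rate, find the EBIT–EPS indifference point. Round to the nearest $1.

$545,614

Set EPS_A = EPS_B: (EBIT − $18,000)(1 − 0.30) ÷ 1,610,000 = (EBIT − $290,000)(1 − 0.30) ÷ 780,000.
The (1 − t) factor cancels: (EBIT − 18,000) × 780,000 = (EBIT − 290,000) × 1,610,000.
Solving, EBIT = (290,000·1,610,000 − 18,000·780,000) / (1,610,000 − 780,000) = 452,860,000,000 / 830,000 = 545,614.46.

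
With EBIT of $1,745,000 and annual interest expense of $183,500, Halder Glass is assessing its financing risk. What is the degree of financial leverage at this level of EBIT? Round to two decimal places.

1.12

Annual interest charges come to $183,500.00.
DFL = EBIT ÷ (EBIT − I) = $1,745,000 ÷ ($1,745,000 − $183,500.00) = $1,745,000 ÷ $1,561,500.00 = 1.1175.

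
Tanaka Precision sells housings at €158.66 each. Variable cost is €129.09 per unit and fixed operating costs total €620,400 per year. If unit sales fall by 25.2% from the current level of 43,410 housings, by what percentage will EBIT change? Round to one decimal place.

Total contribution margin = 43,410 × €29.57 = €1,283,633.70.
EBIT = €1,283,633.70 − €620,400 = €663,233.70.
So DOL = total CM / EBIT = €1,283,633.70 / €663,233.70 = 1.9354.
So EBIT moves 1.9354 × (-25.2%) = -48.8%.

-48.8%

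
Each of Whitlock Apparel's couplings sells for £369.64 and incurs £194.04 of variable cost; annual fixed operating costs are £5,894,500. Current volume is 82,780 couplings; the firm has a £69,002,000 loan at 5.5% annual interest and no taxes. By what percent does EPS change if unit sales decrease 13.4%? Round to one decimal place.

-40.2%

Total contribution margin = 82,780 × £175.60 = £14,536,168.00.
Operating income = contribution − fixed costs = £14,536,168.00 − £5,894,500 = £8,641,668.00.
Interest = £3,795,110.00, so EBIT − I = £4,846,558.00.
DCL = total CM / (EBIT − I) = £14,536,168.00 / £4,846,558.00 = 2.9993.
EPS therefore changes by 2.9993 × (-13.4%) = -40.2%.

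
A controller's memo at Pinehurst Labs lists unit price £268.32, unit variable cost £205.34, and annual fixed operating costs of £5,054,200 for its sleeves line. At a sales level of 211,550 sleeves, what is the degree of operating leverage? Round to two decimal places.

At 211,550 units, contribution = 211,550 × £62.98 = £13,323,419.00.
Subtracting fixed costs: EBIT = £13,323,419.00 − £5,054,200 = £8,269,219.00.
DOL = contribution ÷ EBIT = £13,323,419.00 ÷ £8,269,219.00 = 1.6112.

1.61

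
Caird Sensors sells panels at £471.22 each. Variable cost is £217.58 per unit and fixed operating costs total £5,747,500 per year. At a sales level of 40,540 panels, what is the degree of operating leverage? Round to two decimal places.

2.27

Total contribution margin = 40,540 × £253.64 = £10,282,565.60.
EBIT = £10,282,565.60 − £5,747,500 = £4,535,065.60.
DOL = contribution ÷ EBIT = £10,282,565.60 ÷ £4,535,065.60 = 2.2673.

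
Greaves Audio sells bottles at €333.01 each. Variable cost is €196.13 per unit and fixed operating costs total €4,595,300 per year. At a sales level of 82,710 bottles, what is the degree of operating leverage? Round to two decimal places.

Total contribution margin = 82,710 × €136.88 = €11,321,344.80.
Subtracting fixed costs: EBIT = €11,321,344.80 − €4,595,300 = €6,726,044.80.
DOL = contribution ÷ EBIT = €11,321,344.80 ÷ €6,726,044.80 = 1.6832.

1.68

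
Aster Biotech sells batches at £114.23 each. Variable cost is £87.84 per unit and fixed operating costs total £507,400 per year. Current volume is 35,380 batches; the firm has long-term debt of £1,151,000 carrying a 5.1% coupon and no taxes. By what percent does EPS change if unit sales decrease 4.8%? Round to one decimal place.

-12.2%

At 35,380 units, contribution = 35,380 × £26.39 = £933,678.20.
Subtracting fixed costs: EBIT = £933,678.20 − £507,400 = £426,278.20.
After interest of £58,701.00, pre-tax earnings = £367,577.20.
DCL = total CM / (EBIT − I) = £933,678.20 / £367,577.20 = 2.5401.
%ΔEPS = DCL × %ΔSales = 2.5401 × -4.8% = -12.2%.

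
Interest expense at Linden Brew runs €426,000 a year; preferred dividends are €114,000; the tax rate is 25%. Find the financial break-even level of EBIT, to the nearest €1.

€578,000

Preferred dividends are paid after tax, so their pre-tax equivalent is €114,000 ÷ (1 − 0.25) = €152,000.00.
EPS = 0 when EBIT covers interest plus the pre-tax preferred burden: €426,000 + €152,000.00 = €578,000.00.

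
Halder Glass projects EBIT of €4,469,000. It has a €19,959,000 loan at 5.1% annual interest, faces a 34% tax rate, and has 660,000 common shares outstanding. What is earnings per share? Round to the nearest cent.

€3.45

Pre-tax income = €4,469,000 − €1,017,909.00 = €3,451,091.00.
After tax at 34%: net income = €3,451,091.00 × 0.66 = €2,277,720.06.
Per share: €2,277,720.06 / 660,000 shares = €3.45.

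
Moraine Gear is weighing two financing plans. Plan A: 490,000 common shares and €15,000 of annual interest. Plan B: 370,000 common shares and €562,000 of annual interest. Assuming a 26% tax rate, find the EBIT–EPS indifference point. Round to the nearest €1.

€2,248,583

At indifference, (EBIT − 15,000)(1 − t)/490,000 = (EBIT − 562,000)(1 − t)/370,000.
Cancelling (1 − t) and cross-multiplying: 370,000·(EBIT − 15,000) = 490,000·(EBIT − 562,000).
Solving, EBIT = (562,000·490,000 − 15,000·370,000) / (490,000 − 370,000) = 269,830,000,000 / 120,000 = 2,248,583.33.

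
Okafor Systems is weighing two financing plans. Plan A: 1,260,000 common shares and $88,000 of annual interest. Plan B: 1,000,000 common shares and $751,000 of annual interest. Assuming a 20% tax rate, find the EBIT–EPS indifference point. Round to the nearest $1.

$3,301,000

At indifference, (EBIT − 88,000)(1 − t)/1,260,000 = (EBIT − 751,000)(1 − t)/1,000,000.
The (1 − t) factor cancels: (EBIT − 88,000) × 1,000,000 = (EBIT − 751,000) × 1,260,000.
Solving, EBIT = (751,000·1,260,000 − 88,000·1,000,000) / (1,260,000 − 1,000,000) = 858,260,000,000 / 260,000 = 3,301,000.00.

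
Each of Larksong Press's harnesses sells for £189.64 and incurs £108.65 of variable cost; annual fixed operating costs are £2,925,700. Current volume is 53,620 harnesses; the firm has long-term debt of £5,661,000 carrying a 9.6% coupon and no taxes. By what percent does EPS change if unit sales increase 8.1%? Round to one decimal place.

Total contribution margin = 53,620 × £80.99 = £4,342,683.80.
EBIT = £4,342,683.80 − £2,925,700 = £1,416,983.80.
After interest of £543,456.00, pre-tax earnings = £873,527.80.
DCL = total CM / (EBIT − I) = £4,342,683.80 / £873,527.80 = 4.9714.
EPS therefore changes by 4.9714 × (+8.1%) = +40.3%.

+40.3%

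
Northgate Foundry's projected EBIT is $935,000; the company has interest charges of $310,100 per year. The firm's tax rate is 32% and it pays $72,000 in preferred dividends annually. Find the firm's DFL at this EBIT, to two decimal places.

Annual interest charges come to $310,100.00.
Pre-tax preferred-dividend burden = $72,000 ÷ (1 − 0.32) = $105,882.35.
DFL = EBIT ÷ [EBIT − I − D_p/(1−t)] = $935,000 ÷ [$935,000 − $310,100.00 − $105,882.35] = $935,000 ÷ $519,017.65 = 1.8015.

1.80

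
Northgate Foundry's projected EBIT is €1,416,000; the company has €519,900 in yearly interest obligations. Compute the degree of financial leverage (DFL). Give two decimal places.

1.58

Interest = €519,900.00.
DFL = EBIT ÷ (EBIT − I) = €1,416,000 ÷ (€1,416,000 − €519,900.00) = €1,416,000 ÷ €896,100.00 = 1.5802.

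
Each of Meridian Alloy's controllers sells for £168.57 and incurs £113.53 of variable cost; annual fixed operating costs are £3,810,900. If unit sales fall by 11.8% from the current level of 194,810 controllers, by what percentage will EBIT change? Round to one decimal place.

-18.3%

Contribution at this volume is 194,810 × £55.04 = £10,722,342.40.
EBIT = £10,722,342.40 − £3,810,900 = £6,911,442.40.
So DOL = total CM / EBIT = £10,722,342.40 / £6,911,442.40 = 1.5514.
So EBIT moves 1.5514 × (-11.8%) = -18.3%.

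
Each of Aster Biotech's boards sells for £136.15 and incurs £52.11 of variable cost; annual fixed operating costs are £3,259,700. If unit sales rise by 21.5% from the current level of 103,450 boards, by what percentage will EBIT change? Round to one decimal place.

+34.4%

Total contribution margin = 103,450 × £84.04 = £8,693,938.00.
EBIT = £8,693,938.00 − £3,259,700 = £5,434,238.00.
DOL = contribution ÷ EBIT = £8,693,938.00 ÷ £5,434,238.00 = 1.5998.
Operating income changes by 1.5998 × +21.5% = +34.4%.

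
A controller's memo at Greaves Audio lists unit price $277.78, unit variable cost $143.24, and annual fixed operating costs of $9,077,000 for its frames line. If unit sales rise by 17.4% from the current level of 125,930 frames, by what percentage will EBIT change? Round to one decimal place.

+37.5%

Total contribution margin = 125,930 × $134.54 = $16,942,622.20.
EBIT = $16,942,622.20 − $9,077,000 = $7,865,622.20.
So DOL = total CM / EBIT = $16,942,622.20 / $7,865,622.20 = 2.1540.
So EBIT moves 2.1540 × (+17.4%) = +37.5%.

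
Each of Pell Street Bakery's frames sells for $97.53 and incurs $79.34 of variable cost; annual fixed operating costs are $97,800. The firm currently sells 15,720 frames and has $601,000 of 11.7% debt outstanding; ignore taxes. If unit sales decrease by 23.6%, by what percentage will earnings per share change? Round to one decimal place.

Contribution at this volume is 15,720 × $18.19 = $285,946.80.
EBIT = $285,946.80 − $97,800 = $188,146.80.
Interest = $70,317.00, so EBIT − I = $117,829.80.
DCL = total CM / (EBIT − I) = $285,946.80 / $117,829.80 = 2.4268.
EPS therefore changes by 2.4268 × (-23.6%) = -57.3%.

-57.3%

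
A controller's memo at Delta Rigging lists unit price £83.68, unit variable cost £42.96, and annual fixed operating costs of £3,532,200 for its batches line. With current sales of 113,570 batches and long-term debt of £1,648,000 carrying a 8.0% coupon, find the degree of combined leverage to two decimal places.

At 113,570 units, contribution = 113,570 × £40.72 = £4,624,570.40.
Subtracting fixed costs: EBIT = £4,624,570.40 − £3,532,200 = £1,092,370.40. Interest = £131,840.00.
DOL = £4,624,570.40 ÷ £1,092,370.40 = 4.2335; DFL = £1,092,370.40 ÷ £960,530.40 = 1.1373.
DCL = DOL × DFL = 4.2335 × 1.1373 = 4.8148.

4.81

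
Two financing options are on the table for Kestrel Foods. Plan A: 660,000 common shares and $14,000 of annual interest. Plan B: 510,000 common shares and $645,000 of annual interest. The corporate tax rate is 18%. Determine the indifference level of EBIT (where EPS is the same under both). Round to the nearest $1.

$2,790,400

Set EPS_A = EPS_B: (EBIT − $14,000)(1 − 0.18) ÷ 660,000 = (EBIT − $645,000)(1 − 0.18) ÷ 510,000.
The (1 − t) factor cancels: (EBIT − 14,000) × 510,000 = (EBIT − 645,000) × 660,000.
Solving, EBIT = (645,000·660,000 − 14,000·510,000) / (660,000 − 510,000) = 418,560,000,000 / 150,000 = 2,790,400.00.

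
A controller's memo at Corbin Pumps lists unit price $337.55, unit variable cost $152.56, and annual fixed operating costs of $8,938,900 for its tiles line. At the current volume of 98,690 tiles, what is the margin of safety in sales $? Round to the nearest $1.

Contribution margin per unit = $337.55 − $152.56 = $184.99. Break-even units = $8,938,900 ÷ $184.99 = 48,320.99; break-even revenue = 48,320.99 × $337.55 = $16,310,750.28.
Actual sales revenue = 98,690 × $337.55 = $33,312,809.50.
Margin of safety = $33,312,809.50 − $16,310,750.28 = $17,002,059.

$17,002,059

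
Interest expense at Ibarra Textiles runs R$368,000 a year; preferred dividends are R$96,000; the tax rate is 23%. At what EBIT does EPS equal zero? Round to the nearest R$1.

R$492,675

Grossing the preferred dividend up to pre-tax terms: R$96,000 / (1 − 0.23) = R$124,675.32.
Financial break-even EBIT = interest + D_p ÷ (1 − t) = R$368,000 + R$124,675.32 = R$492,675.32.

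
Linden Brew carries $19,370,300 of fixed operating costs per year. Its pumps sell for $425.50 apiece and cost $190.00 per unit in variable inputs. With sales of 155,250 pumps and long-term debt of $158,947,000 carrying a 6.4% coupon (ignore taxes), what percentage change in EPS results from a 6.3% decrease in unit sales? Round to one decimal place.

-32.8%

At 155,250 units, contribution = 155,250 × $235.50 = $36,561,375.00.
EBIT = $36,561,375.00 − $19,370,300 = $17,191,075.00.
Interest = $10,172,608.00, so EBIT − I = $7,018,467.00.
DCL = total CM / (EBIT − I) = $36,561,375.00 / $7,018,467.00 = 5.2093.
EPS therefore changes by 5.2093 × (-6.3%) = -32.8%.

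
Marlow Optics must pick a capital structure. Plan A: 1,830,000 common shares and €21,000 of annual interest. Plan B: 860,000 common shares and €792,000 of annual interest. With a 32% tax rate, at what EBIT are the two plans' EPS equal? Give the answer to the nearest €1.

€1,475,567

At indifference, (EBIT − 21,000)(1 − t)/1,830,000 = (EBIT − 792,000)(1 − t)/860,000.
The (1 − t) factor cancels: (EBIT − 21,000) × 860,000 = (EBIT − 792,000) × 1,830,000.
EBIT × (1,830,000 − 860,000) = 792,000 × 1,830,000 − 21,000 × 860,000 = 1,431,300,000,000, so EBIT = 1,431,300,000,000 ÷ 970,000 = 1,475,567.01.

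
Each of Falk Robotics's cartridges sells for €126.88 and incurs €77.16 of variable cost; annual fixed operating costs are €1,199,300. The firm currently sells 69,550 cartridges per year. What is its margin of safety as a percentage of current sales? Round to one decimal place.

65.3%

Each unit contributes €126.88 − €77.16 = €49.72. Break-even units = €1,199,300 ÷ €49.72 = 24,121.08; break-even revenue = 24,121.08 × €126.88 = €3,060,482.38.
Actual sales revenue = 69,550 × €126.88 = €8,824,504.00.
Margin of safety = (€8,824,504.00 − €3,060,482.38) ÷ €8,824,504.00 = 65.3%.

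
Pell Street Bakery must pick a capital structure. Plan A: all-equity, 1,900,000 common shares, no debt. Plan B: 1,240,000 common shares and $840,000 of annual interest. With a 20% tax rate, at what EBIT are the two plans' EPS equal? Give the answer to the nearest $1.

Set EPS_A = EPS_B: (EBIT − $0)(1 − 0.20) ÷ 1,900,000 = (EBIT − $840,000)(1 − 0.20) ÷ 1,240,000.
The (1 − t) factor cancels: (EBIT − 0) × 1,240,000 = (EBIT − 840,000) × 1,900,000.
Solving, EBIT = (840,000·1,900,000 − 0·1,240,000) / (1,900,000 − 1,240,000) = 1,596,000,000,000 / 660,000 = 2,418,181.82.

$2,418,182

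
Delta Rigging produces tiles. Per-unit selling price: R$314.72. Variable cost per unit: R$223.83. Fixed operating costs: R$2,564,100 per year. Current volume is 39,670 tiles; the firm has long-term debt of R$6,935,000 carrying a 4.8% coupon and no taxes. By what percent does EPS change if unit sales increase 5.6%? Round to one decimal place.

At 39,670 units, contribution = 39,670 × R$90.89 = R$3,605,606.30.
EBIT = R$3,605,606.30 − R$2,564,100 = R$1,041,506.30.
After interest of R$332,880.00, pre-tax earnings = R$708,626.30.
DCL = total CM / (EBIT − I) = R$3,605,606.30 / R$708,626.30 = 5.0882.
EPS therefore changes by 5.0882 × (+5.6%) = +28.5%.

+28.5%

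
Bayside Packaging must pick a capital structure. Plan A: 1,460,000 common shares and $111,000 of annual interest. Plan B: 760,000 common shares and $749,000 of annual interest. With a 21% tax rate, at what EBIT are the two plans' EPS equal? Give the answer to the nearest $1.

At indifference, (EBIT − 111,000)(1 − t)/1,460,000 = (EBIT − 749,000)(1 − t)/760,000.
The (1 − t) factor cancels: (EBIT − 111,000) × 760,000 = (EBIT − 749,000) × 1,460,000.
Solving, EBIT = (749,000·1,460,000 − 111,000·760,000) / (1,460,000 − 760,000) = 1,009,180,000,000 / 700,000 = 1,441,685.71.

$1,441,686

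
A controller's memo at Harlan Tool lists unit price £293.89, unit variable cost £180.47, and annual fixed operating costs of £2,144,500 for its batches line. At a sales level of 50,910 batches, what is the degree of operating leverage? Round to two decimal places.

1.59

Contribution at this volume is 50,910 × £113.42 = £5,774,212.20.
Subtracting fixed costs: EBIT = £5,774,212.20 − £2,144,500 = £3,629,712.20.
DOL = contribution ÷ EBIT = £5,774,212.20 ÷ £3,629,712.20 = 1.5908.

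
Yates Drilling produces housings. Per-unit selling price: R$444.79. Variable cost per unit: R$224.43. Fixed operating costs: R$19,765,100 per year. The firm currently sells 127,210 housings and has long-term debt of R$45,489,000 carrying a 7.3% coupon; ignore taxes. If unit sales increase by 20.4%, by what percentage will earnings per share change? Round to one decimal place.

+115.6%

Total contribution margin = 127,210 × R$220.36 = R$28,031,995.60.
EBIT = R$28,031,995.60 − R$19,765,100 = R$8,266,895.60.
Interest = R$3,320,697.00, so EBIT − I = R$4,946,198.60.
Degree of combined leverage = contribution ÷ (EBIT − I) = R$28,031,995.60 ÷ R$4,946,198.60 = 5.6674.
EPS therefore changes by 5.6674 × (+20.4%) = +115.6%.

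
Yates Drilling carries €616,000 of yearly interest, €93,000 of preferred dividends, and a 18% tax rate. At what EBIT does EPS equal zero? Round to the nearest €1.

€729,415

Grossing the preferred dividend up to pre-tax terms: €93,000 / (1 − 0.18) = €113,414.63.
EPS = 0 when EBIT covers interest plus the pre-tax preferred burden: €616,000 + €113,414.63 = €729,414.63.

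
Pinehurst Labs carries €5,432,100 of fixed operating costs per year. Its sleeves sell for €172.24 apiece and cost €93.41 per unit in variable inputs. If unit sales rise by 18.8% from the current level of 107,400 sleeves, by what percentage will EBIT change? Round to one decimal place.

+52.5%

Contribution at this volume is 107,400 × €78.83 = €8,466,342.00.
Subtracting fixed costs: EBIT = €8,466,342.00 − €5,432,100 = €3,034,242.00.
DOL = contribution ÷ EBIT = €8,466,342.00 ÷ €3,034,242.00 = 2.7903.
So EBIT moves 2.7903 × (+18.8%) = +52.5%.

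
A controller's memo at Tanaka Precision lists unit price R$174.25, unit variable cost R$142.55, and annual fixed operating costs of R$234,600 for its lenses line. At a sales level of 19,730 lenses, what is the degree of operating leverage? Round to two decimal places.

1.60

Total contribution margin = 19,730 × R$31.70 = R$625,441.00.
EBIT = R$625,441.00 − R$234,600 = R$390,841.00.
Degree of operating leverage = R$625,441.00 / R$390,841.00 = 1.6002.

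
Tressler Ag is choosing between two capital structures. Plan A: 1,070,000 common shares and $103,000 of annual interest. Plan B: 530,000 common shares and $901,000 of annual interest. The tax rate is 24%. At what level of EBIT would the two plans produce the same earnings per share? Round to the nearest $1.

Set EPS_A = EPS_B: (EBIT − $103,000)(1 − 0.24) ÷ 1,070,000 = (EBIT − $901,000)(1 − 0.24) ÷ 530,000.
Cancelling (1 − t) and cross-multiplying: 530,000·(EBIT − 103,000) = 1,070,000·(EBIT − 901,000).
EBIT × (1,070,000 − 530,000) = 901,000 × 1,070,000 − 103,000 × 530,000 = 909,480,000,000, so EBIT = 909,480,000,000 ÷ 540,000 = 1,684,222.22.

$1,684,222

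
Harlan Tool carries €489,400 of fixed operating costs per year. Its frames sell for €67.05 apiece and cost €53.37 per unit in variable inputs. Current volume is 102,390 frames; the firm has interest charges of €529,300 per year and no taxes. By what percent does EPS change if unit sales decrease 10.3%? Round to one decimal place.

Contribution at this volume is 102,390 × €13.68 = €1,400,695.20.
Subtracting fixed costs: EBIT = €1,400,695.20 − €489,400 = €911,295.20.
Interest = €529,300.00, so EBIT − I = €381,995.20.
DCL = total CM / (EBIT − I) = €1,400,695.20 / €381,995.20 = 3.6668.
EPS therefore changes by 3.6668 × (-10.3%) = -37.8%.

-37.8%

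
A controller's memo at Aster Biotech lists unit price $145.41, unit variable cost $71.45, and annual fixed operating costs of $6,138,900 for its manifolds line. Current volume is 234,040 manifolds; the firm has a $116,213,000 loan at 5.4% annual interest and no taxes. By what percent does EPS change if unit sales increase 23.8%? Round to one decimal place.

+84.2%

At 234,040 units, contribution = 234,040 × $73.96 = $17,309,598.40.
EBIT = $17,309,598.40 − $6,138,900 = $11,170,698.40.
Interest = $6,275,502.00, so EBIT − I = $4,895,196.40.
Degree of combined leverage = contribution ÷ (EBIT − I) = $17,309,598.40 ÷ $4,895,196.40 = 3.5360.
%ΔEPS = DCL × %ΔSales = 3.5360 × +23.8% = +84.2%.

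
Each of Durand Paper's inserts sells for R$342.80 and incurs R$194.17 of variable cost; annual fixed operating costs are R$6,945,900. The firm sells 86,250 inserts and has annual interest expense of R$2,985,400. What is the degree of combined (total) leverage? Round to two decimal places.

Total contribution margin = 86,250 × R$148.63 = R$12,819,337.50.
EBIT = R$12,819,337.50 − R$6,945,900 = R$5,873,437.50. Interest = R$2,985,400.00, so EBIT − I = R$2,888,037.50.
Degree of total leverage = total CM / (EBIT − interest) = R$12,819,337.50 / R$2,888,037.50 = 4.4388.

4.44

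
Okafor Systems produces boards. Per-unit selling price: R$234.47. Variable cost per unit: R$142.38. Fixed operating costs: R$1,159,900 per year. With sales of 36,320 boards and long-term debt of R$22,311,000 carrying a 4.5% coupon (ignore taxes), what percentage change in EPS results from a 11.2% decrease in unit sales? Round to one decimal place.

-31.7%

Contribution at this volume is 36,320 × R$92.09 = R$3,344,708.80.
EBIT = R$3,344,708.80 − R$1,159,900 = R$2,184,808.80.
After interest of R$1,003,995.00, pre-tax earnings = R$1,180,813.80.
DCL = total CM / (EBIT − I) = R$3,344,708.80 / R$1,180,813.80 = 2.8325.
%ΔEPS = DCL × %ΔSales = 2.8325 × -11.2% = -31.7%.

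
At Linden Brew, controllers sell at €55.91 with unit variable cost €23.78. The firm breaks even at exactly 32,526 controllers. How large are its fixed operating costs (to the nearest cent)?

Unit CM = price − variable cost = €55.91 − €23.78 = €32.13.
Since BE = FC / CM, FC = 32,526 × €32.13 = €1,045,060.38.

€1,045,060.38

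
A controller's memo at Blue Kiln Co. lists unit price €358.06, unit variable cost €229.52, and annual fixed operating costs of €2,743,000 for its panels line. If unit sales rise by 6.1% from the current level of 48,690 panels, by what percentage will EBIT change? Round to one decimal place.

Total contribution margin = 48,690 × €128.54 = €6,258,612.60.
EBIT = €6,258,612.60 − €2,743,000 = €3,515,612.60.
Degree of operating leverage = €6,258,612.60 / €3,515,612.60 = 1.7802.
%ΔEBIT = DOL × %ΔSales = 1.7802 × +6.1% = +10.9%.

+10.9%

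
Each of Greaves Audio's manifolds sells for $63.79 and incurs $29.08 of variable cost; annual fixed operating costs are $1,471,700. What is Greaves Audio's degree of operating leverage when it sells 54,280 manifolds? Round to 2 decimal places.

Total contribution margin = 54,280 × $34.71 = $1,884,058.80.
Subtracting fixed costs: EBIT = $1,884,058.80 − $1,471,700 = $412,358.80.
So DOL = total CM / EBIT = $1,884,058.80 / $412,358.80 = 4.5690.

4.57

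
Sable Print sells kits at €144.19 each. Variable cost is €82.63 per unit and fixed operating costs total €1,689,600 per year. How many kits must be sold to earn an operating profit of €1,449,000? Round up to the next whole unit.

Contribution margin per unit = €144.19 − €82.63 = €61.56.
Required volume = (fixed costs + target profit) ÷ CM = (€1,689,600 + €1,449,000) ÷ €61.56 = 50,984.41, so 50,985 kits.

50,985 kits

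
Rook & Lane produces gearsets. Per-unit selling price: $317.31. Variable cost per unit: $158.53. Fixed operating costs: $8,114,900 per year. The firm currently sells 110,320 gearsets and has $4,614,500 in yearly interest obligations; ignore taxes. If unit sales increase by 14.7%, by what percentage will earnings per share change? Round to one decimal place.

+53.8%

Total contribution margin = 110,320 × $158.78 = $17,516,609.60.
Subtracting fixed costs: EBIT = $17,516,609.60 − $8,114,900 = $9,401,709.60.
After interest of $4,614,500.00, pre-tax earnings = $4,787,209.60.
Degree of combined leverage = contribution ÷ (EBIT − I) = $17,516,609.60 ÷ $4,787,209.60 = 3.6590.
%ΔEPS = DCL × %ΔSales = 3.6590 × +14.7% = +53.8%.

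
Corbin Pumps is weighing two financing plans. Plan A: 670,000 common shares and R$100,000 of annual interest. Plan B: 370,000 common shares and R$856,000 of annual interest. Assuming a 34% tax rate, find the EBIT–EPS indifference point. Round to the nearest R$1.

At indifference, (EBIT − 100,000)(1 − t)/670,000 = (EBIT − 856,000)(1 − t)/370,000.
The (1 − t) factor cancels: (EBIT − 100,000) × 370,000 = (EBIT − 856,000) × 670,000.
EBIT × (670,000 − 370,000) = 856,000 × 670,000 − 100,000 × 370,000 = 536,520,000,000, so EBIT = 536,520,000,000 ÷ 300,000 = 1,788,400.00.

R$1,788,400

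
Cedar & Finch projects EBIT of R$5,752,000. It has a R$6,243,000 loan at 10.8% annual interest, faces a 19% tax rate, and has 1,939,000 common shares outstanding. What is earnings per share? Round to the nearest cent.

Pre-tax income = R$5,752,000 − R$674,244.00 = R$5,077,756.00.
Net income = R$5,077,756.00 × (1 − 0.19) = R$4,112,982.36.
Per share: R$4,112,982.36 / 1,939,000 shares = R$2.12.

R$2.12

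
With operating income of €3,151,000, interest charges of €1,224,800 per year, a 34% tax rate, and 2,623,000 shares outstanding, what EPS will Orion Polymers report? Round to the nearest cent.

€0.48

Interest = €1,224,800.00, so EBT = €3,151,000 − €1,224,800.00 = €1,926,200.00.
Net income = €1,926,200.00 × (1 − 0.34) = €1,271,292.00.
EPS = €1,271,292.00 ÷ 2,623,000 = €0.48.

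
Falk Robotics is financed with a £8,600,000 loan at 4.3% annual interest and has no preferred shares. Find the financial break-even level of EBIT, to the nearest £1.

£369,800

Annual interest = 4.3% × £8,600,000 = £369,800.00.
Without preferred stock the financial break-even is simply EBIT = interest = £369,800.00.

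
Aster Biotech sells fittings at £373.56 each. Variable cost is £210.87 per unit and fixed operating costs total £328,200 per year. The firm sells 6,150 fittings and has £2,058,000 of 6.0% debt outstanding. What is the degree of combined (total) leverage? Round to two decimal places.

1.82

At 6,150 units, contribution = 6,150 × £162.69 = £1,000,543.50.
Operating income = contribution − fixed costs = £1,000,543.50 − £328,200 = £672,343.50. Interest = £123,480.00, so EBIT − I = £548,863.50.
Degree of total leverage = total CM / (EBIT − interest) = £1,000,543.50 / £548,863.50 = 1.8229.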